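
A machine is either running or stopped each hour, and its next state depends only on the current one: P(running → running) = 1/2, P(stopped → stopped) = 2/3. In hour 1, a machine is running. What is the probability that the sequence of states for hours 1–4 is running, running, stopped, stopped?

1/6

Hour 1 is given. For each transition, use the conditional probability from the current state:
P(running | running) = 1/2; P(stopped | running) = 1/2; P(stopped | stopped) = 2/3.
P = 1/2 × 1/2 × 2/3 = 2/12 = 1/6.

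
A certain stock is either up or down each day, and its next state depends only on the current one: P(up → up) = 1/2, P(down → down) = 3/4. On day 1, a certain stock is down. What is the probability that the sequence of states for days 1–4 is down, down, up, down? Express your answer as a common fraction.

Day 1 is given. For each transition, use the conditional probability from the current state:
P(down | down) = 3/4; P(up | down) = 1/4; P(down | up) = 1/2.
P = 3/4 × 1/4 × 1/2 = 3/32.

3/32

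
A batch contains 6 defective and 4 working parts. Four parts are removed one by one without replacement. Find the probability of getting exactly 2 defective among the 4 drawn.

3/7

One ordering (defective drawn first) has probability 6/10 × 5/9 × 4/8 × 3/7 = 360/5040 = 1/14.
There are C(4,2) = 6 such orderings, each equally likely, so P = 6 × 1/14 = 3/7.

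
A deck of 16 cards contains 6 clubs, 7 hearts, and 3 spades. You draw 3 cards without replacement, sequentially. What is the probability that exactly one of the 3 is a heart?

One ordering (a heart drawn first) has probability 7/16 × 9/15 × 8/14 = 504/3360 = 3/20.
There are C(3,1) = 3 such orderings, each equally likely, so P = 3 × 3/20 = 9/20.

9/20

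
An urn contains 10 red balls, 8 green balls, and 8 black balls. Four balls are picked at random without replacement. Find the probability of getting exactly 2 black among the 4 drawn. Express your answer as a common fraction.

One ordering (black drawn first) has probability 8/26 × 7/25 × 18/24 × 17/23 = 17136/358800 = 357/7475.
There are C(4,2) = 6 such orderings, each equally likely, so P = 6 × 357/7475 = 2142/7475.

2142/7475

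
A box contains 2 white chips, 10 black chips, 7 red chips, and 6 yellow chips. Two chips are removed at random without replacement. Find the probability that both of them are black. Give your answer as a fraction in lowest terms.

3/20

P = 10/25 × 9/24 = 90/600 = 3/20.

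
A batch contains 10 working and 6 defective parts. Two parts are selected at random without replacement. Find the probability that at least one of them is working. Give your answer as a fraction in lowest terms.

7/8

P(no working) = 6/16 × 5/15 = 30/240 = 1/8.
P(at least one) = 1 − 1/8 = 7/8.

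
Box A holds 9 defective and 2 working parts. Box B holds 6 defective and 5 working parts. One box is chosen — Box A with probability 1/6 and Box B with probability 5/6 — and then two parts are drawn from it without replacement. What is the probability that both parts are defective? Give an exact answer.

From Box A: P(both defective) = (9/11)(8/10) = 36/55.
From Box B: P(both defective) = (6/11)(5/10) = 3/11.
Total probability = (1/6)(36/55) + (5/6)(3/11) = 37/110.

37/110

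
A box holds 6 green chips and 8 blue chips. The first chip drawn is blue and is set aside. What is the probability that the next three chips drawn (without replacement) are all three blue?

35/286

With the first chip removed, 7 blue remain out of 13.
P = 7/13 × 6/12 × 5/11 = 210/1716 = 35/286.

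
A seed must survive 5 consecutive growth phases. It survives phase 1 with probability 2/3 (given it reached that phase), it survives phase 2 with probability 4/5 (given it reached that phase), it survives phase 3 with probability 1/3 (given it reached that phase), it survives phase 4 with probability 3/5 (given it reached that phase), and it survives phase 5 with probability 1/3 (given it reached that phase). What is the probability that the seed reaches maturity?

8/225

Multiplying along the chain,
P = 2/3 × 4/5 × 1/3 × 3/5 × 1/3 = 24/675 = 8/225.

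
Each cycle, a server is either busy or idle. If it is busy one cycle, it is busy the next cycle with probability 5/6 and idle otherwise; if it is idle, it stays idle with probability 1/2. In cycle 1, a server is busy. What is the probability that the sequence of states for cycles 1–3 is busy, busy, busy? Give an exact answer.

25/36

Cycle 1 is given. For each transition, use the conditional probability from the current state:
P(busy | busy) = 5/6; P(busy | busy) = 5/6.
P = 5/6 × 5/6 = 25/36.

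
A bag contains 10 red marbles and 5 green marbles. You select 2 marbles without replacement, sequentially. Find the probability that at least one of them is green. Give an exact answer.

4/7

P(no green) = 10/15 × 9/14 = 90/210 = 3/7.
P(at least one) = 1 − 3/7 = 4/7.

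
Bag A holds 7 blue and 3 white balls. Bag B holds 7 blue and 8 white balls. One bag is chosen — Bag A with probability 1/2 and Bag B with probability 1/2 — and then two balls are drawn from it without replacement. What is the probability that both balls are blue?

From Bag A: P(both blue) = (7/10)(6/9) = 7/15.
From Bag B: P(both blue) = (7/15)(6/14) = 1/5.
Total probability = (1/2)(7/15) + (1/2)(1/5) = 1/3.

1/3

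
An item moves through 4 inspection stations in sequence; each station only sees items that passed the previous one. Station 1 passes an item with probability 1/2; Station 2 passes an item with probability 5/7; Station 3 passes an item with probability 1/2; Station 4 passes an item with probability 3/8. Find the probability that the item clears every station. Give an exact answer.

15/224

Each stage is reached only if all earlier stages succeed, so
P = 1/2 × 5/7 × 1/2 × 3/8 = 15/224.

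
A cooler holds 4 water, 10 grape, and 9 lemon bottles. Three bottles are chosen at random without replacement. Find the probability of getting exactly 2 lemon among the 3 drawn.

One ordering (lemon drawn first) has probability 9/23 × 8/22 × 14/21 = 1008/10626 = 24/253.
There are C(3,2) = 3 such orderings, each equally likely, so P = 3 × 24/253 = 72/253.

72/253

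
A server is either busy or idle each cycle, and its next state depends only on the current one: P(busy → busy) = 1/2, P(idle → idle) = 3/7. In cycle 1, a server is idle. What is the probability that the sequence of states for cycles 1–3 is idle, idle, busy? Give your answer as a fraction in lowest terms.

12/49

Cycle 1 is given. For each transition, use the conditional probability from the current state:
P(idle | idle) = 3/7; P(busy | idle) = 4/7.
P = 3/7 × 4/7 = 12/49.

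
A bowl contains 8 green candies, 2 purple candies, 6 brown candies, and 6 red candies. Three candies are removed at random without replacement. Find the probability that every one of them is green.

2/55

P(all green) = 8/22 × 7/21 × 6/20 = 336/9240 = 2/55.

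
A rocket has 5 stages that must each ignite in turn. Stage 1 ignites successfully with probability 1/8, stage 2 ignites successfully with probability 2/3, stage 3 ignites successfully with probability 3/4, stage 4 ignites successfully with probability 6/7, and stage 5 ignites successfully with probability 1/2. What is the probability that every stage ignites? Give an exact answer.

Each stage is reached only if all earlier stages succeed, so
P = 1/8 × 2/3 × 3/4 × 6/7 × 1/2 = 36/1344 = 3/112.

3/112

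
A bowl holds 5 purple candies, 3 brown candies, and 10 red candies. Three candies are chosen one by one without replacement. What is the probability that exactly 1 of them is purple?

One ordering (purple drawn first) has probability 5/18 × 13/17 × 12/16 = 780/4896 = 65/408.
There are C(3,1) = 3 such orderings, each equally likely, so P = 3 × 65/408 = 65/136.

65/136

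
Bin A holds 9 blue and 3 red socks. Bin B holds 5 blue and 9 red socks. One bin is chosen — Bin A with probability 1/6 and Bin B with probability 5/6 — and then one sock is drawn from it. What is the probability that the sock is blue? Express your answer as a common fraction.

71/168

From Bin A: P(blue) = 9/12.
From Bin B: P(blue) = 5/14.
Total probability = (1/6)(9/12) + (5/6)(5/14) = 71/168.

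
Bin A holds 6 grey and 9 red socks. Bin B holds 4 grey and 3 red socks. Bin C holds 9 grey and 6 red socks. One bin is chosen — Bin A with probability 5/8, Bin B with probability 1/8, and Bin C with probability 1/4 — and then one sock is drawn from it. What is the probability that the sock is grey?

From Bin A: P(grey) = 6/15.
From Bin B: P(grey) = 4/7.
From Bin C: P(grey) = 9/15.
Total probability = (5/8)(6/15) + (1/8)(4/7) + (1/4)(9/15) = 33/70.

33/70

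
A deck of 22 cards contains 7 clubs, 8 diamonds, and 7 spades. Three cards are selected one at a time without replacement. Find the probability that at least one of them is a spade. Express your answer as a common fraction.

P(no spades) = 15/22 × 14/21 × 13/20 = 2730/9240 = 13/44.
P(at least one) = 1 − 13/44 = 31/44.

31/44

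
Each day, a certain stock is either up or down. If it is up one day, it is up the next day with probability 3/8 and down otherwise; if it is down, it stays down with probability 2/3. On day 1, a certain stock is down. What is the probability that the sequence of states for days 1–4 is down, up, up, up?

Day 1 is given. For each transition, use the conditional probability from the current state:
P(up | down) = 1/3; P(up | up) = 3/8; P(up | up) = 3/8.
P = 1/3 × 3/8 × 3/8 = 9/192 = 3/64.

3/64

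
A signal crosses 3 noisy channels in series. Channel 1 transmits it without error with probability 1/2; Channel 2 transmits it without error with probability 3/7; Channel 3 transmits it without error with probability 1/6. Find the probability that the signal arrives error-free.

The events are sequential, so multiply the conditional probabilities:
P = 1/2 × 3/7 × 1/6 = 3/84 = 1/28.

1/28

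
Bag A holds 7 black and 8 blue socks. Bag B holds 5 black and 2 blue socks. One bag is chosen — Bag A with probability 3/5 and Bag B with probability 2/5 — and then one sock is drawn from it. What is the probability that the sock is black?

From Bag A: P(black) = 7/15.
From Bag B: P(black) = 5/7.
Total probability = (3/5)(7/15) + (2/5)(5/7) = 99/175.

99/175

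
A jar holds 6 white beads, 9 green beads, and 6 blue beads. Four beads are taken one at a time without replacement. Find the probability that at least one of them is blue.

P(no blue) = 15/21 × 14/20 × 13/19 × 12/18 = 32760/143640 = 13/57.
P(at least one) = 1 − 13/57 = 44/57.

44/57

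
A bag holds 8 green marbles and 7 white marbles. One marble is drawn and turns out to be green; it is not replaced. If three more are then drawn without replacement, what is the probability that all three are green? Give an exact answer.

5/52

With the first marble removed, 7 green remain out of 14.
P = 7/14 × 6/13 × 5/12 = 210/2184 = 5/52.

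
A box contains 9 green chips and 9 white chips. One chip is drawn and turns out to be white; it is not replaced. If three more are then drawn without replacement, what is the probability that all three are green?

After the first draw, 9 of the remaining 17 chips are green.
P = 9/17 × 8/16 × 7/15 = 504/4080 = 21/170.

21/170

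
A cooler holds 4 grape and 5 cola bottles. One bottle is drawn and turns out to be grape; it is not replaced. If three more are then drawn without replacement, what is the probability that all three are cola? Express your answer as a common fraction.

After the first draw, 5 of the remaining 8 bottles are cola.
P = 5/8 × 4/7 × 3/6 = 60/336 = 5/28.

5/28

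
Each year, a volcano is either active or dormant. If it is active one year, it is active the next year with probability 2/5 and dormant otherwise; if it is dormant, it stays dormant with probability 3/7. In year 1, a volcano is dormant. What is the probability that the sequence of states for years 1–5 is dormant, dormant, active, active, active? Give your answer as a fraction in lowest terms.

Year 1 is given. For each transition, use the conditional probability from the current state:
P(dormant | dormant) = 3/7; P(active | dormant) = 4/7; P(active | active) = 2/5; P(active | active) = 2/5.
P = 3/7 × 4/7 × 2/5 × 2/5 = 48/1225.

48/1225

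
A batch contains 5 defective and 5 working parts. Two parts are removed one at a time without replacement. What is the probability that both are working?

2/9

P(all working) = 5/10 × 4/9 = 20/90 = 2/9.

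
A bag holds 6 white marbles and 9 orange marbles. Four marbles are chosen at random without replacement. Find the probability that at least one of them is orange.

P(no orange) = 6/15 × 5/14 × 4/13 × 3/12 = 360/32760 = 1/91.
P(at least one) = 1 − 1/91 = 90/91.

90/91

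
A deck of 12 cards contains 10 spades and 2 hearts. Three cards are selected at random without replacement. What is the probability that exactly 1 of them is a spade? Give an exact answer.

One ordering (a spade drawn first) has probability 10/12 × 2/11 × 1/10 = 20/1320 = 1/66.
There are C(3,1) = 3 such orderings, each equally likely, so P = 3 × 1/66 = 1/22.

1/22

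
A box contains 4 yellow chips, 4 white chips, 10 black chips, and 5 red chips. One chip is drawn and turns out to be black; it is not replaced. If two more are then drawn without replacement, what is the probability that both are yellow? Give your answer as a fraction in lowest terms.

2/77

With the first chip removed, 4 yellow remain out of 22.
P = 4/22 × 3/21 = 12/462 = 2/77.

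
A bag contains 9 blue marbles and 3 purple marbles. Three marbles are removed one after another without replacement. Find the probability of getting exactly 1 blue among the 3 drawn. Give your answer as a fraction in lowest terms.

One ordering (blue drawn first) has probability 9/12 × 3/11 × 2/10 = 54/1320 = 9/220.
There are C(3,1) = 3 such orderings, each equally likely, so P = 3 × 9/220 = 27/220.

27/220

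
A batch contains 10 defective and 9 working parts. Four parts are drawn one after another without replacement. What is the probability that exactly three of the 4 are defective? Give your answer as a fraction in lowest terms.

One ordering (defective drawn first) has probability 10/19 × 9/18 × 8/17 × 9/16 = 6480/93024 = 45/646.
There are C(4,3) = 4 such orderings, each equally likely, so P = 4 × 45/646 = 90/323.

90/323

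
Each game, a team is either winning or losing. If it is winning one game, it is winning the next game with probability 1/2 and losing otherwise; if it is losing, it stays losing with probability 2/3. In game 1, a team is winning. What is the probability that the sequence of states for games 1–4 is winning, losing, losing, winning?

1/9

Game 1 is given. For each transition, use the conditional probability from the current state:
P(losing | winning) = 1/2; P(losing | losing) = 2/3; P(winning | losing) = 1/3.
P = 1/2 × 2/3 × 1/3 = 2/18 = 1/9.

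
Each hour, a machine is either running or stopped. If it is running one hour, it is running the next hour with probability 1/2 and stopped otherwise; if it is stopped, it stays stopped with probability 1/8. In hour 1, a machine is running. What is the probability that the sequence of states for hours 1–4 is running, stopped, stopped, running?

7/128

Hour 1 is given. For each transition, use the conditional probability from the current state:
P(stopped | running) = 1/2; P(stopped | stopped) = 1/8; P(running | stopped) = 7/8.
P = 1/2 × 1/8 × 7/8 = 7/128.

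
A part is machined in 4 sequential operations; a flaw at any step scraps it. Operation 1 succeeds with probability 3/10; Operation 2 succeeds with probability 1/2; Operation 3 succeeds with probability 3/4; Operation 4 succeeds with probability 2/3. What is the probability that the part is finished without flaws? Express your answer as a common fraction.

Multiplying along the chain,
P = 3/10 × 1/2 × 3/4 × 2/3 = 18/240 = 3/40.

3/40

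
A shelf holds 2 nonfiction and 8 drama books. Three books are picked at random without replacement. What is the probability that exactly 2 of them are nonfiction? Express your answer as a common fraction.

1/15

One ordering (nonfiction drawn first) has probability 2/10 × 1/9 × 8/8 = 16/720 = 1/45.
There are C(3,2) = 3 such orderings, each equally likely, so P = 3 × 1/45 = 1/15.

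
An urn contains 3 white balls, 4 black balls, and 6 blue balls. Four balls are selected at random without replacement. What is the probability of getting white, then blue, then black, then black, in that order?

Each draw changes the counts, so multiply the conditional probabilities along the sequence:
P = 3/13 × 6/12 × 4/11 × 3/10 = 216/17160 = 9/715.

9/715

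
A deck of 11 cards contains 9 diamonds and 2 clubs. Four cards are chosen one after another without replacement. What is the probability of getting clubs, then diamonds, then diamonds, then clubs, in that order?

Each draw changes the counts, so multiply the conditional probabilities along the sequence:
P = 2/11 × 9/10 × 8/9 × 1/8 = 144/7920 = 1/55.

1/55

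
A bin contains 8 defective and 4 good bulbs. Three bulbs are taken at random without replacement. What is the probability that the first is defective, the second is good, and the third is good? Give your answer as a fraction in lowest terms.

Each draw changes the counts, so multiply the conditional probabilities along the sequence:
P = 8/12 × 4/11 × 3/10 = 96/1320 = 4/55.

4/55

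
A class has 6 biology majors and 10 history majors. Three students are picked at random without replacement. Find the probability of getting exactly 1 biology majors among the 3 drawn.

27/56

One ordering (a biology major drawn first) has probability 6/16 × 10/15 × 9/14 = 540/3360 = 9/56.
There are C(3,1) = 3 such orderings, each equally likely, so P = 3 × 9/56 = 27/56.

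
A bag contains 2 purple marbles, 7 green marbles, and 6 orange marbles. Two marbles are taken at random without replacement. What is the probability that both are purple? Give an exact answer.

1/105

P(all purple) = 2/15 × 1/14 = 2/210 = 1/105.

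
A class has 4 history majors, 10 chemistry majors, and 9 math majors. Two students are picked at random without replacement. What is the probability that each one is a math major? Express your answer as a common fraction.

36/253

P(all math majors) = 9/23 × 8/22 = 72/506 = 36/253.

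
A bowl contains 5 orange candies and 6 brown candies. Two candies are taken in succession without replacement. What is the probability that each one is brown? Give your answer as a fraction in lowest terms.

3/11

P(every draw is brown) = 6/11 × 5/10 = 30/110 = 3/11.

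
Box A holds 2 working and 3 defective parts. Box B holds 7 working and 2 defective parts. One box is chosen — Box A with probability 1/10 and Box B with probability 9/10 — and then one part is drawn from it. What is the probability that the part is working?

37/50

From Box A: P(working) = 2/5.
From Box B: P(working) = 7/9.
Total probability = (1/10)(2/5) + (9/10)(7/9) = 37/50.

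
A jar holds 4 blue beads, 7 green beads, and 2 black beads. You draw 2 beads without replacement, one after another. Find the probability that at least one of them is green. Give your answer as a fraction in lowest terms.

P(no green) = 6/13 × 5/12 = 30/156 = 5/26.
P(at least one) = 1 − 5/26 = 21/26.

21/26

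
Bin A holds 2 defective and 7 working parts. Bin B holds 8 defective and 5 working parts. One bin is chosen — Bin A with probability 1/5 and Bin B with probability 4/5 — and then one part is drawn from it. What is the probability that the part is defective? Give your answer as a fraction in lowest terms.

From Bin A: P(defective) = 2/9.
From Bin B: P(defective) = 8/13.
Total probability = (1/5)(2/9) + (4/5)(8/13) = 314/585.

314/585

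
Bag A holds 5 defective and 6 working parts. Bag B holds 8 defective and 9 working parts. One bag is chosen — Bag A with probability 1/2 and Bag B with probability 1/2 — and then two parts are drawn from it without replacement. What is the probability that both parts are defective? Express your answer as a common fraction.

145/748

From Bag A: P(both defective) = (5/11)(4/10) = 2/11.
From Bag B: P(both defective) = (8/17)(7/16) = 7/34.
Total probability = (1/2)(2/11) + (1/2)(7/34) = 145/748.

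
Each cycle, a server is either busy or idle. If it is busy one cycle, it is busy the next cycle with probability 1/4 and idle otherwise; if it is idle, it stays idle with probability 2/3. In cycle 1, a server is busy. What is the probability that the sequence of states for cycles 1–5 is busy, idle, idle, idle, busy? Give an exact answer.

Cycle 1 is given. For each transition, use the conditional probability from the current state:
P(idle | busy) = 3/4; P(idle | idle) = 2/3; P(idle | idle) = 2/3; P(busy | idle) = 1/3.
P = 3/4 × 2/3 × 2/3 × 1/3 = 12/108 = 1/9.

1/9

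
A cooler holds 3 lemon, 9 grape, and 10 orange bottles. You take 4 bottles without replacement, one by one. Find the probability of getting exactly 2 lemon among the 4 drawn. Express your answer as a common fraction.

27/385

One ordering (lemon drawn first) has probability 3/22 × 2/21 × 19/20 × 18/19 = 2052/175560 = 9/770.
There are C(4,2) = 6 such orderings, each equally likely, so P = 6 × 9/770 = 27/385.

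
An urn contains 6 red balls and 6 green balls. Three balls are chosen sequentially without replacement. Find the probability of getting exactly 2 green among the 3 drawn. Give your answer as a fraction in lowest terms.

One ordering (green drawn first) has probability 6/12 × 5/11 × 6/10 = 180/1320 = 3/22.
There are C(3,2) = 3 such orderings, each equally likely, so P = 3 × 3/22 = 9/22.

9/22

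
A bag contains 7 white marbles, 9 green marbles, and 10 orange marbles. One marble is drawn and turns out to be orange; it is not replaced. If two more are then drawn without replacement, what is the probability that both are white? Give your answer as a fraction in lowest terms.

After the first draw, 7 of the remaining 25 marbles are white.
P = 7/25 × 6/24 = 42/600 = 7/100.

7/100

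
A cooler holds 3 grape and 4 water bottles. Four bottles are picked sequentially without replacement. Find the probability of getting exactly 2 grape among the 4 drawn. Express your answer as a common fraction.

One ordering (grape drawn first) has probability 3/7 × 2/6 × 4/5 × 3/4 = 72/840 = 3/35.
There are C(4,2) = 6 such orderings, each equally likely, so P = 6 × 3/35 = 18/35.

18/35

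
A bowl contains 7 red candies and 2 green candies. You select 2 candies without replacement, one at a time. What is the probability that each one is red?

P = 7/9 × 6/8 = 42/72 = 7/12.

7/12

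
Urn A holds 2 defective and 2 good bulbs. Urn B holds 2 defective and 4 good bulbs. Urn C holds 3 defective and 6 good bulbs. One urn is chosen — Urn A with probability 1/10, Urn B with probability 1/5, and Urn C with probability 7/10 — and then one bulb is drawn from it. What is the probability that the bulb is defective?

From Urn A: P(defective) = 2/4.
From Urn B: P(defective) = 2/6.
From Urn C: P(defective) = 3/9.
Total probability = (1/10)(2/4) + (1/5)(2/6) + (7/10)(3/9) = 7/20.

7/20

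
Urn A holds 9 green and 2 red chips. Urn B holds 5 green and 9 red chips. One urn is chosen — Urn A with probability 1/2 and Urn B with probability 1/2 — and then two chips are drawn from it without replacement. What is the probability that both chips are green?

From Urn A: P(both green) = (9/11)(8/10) = 36/55.
From Urn B: P(both green) = (5/14)(4/13) = 10/91.
Total probability = (1/2)(36/55) + (1/2)(10/91) = 1913/5005.

1913/5005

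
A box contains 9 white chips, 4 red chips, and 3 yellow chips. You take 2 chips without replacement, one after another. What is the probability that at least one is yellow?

P(no yellow) = 13/16 × 12/15 = 156/240 = 13/20.
P(at least one) = 1 − 13/20 = 7/20.

7/20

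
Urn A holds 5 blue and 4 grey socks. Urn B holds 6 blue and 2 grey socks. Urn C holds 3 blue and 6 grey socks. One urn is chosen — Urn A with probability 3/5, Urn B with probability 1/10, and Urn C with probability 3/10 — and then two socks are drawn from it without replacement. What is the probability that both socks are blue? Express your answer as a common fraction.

From Urn A: P(both blue) = (5/9)(4/8) = 5/18.
From Urn B: P(both blue) = (6/8)(5/7) = 15/28.
From Urn C: P(both blue) = (3/9)(2/8) = 1/12.
Total probability = (3/5)(5/18) + (1/10)(15/28) + (3/10)(1/12) = 103/420.

103/420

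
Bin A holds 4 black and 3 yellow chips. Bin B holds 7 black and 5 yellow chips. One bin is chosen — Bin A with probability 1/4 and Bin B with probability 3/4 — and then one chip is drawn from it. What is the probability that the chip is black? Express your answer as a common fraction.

From Bin A: P(black) = 4/7.
From Bin B: P(black) = 7/12.
Total probability = (1/4)(4/7) + (3/4)(7/12) = 65/112.

65/112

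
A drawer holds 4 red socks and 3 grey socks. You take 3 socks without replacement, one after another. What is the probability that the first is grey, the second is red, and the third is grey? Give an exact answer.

Multiply the probability of each draw given the previous ones:
P = 3/7 × 4/6 × 2/5 = 24/210 = 4/35.

4/35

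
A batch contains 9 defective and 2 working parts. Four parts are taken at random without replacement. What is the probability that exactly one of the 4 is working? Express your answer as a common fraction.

28/55

One ordering (working drawn first) has probability 2/11 × 9/10 × 8/9 × 7/8 = 1008/7920 = 7/55.
There are C(4,1) = 4 such orderings, each equally likely, so P = 4 × 7/55 = 28/55.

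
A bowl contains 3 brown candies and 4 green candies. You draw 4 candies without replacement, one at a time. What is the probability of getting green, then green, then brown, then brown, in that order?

3/35

Multiply the probability of each draw given the previous ones:
P = 4/7 × 3/6 × 3/5 × 2/4 = 72/840 = 3/35.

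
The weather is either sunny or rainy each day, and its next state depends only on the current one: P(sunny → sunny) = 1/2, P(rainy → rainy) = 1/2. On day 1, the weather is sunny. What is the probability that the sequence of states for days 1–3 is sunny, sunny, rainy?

Day 1 is given. For each transition, use the conditional probability from the current state:
P(sunny | sunny) = 1/2; P(rainy | sunny) = 1/2.
P = 1/2 × 1/2 = 1/4.

1/4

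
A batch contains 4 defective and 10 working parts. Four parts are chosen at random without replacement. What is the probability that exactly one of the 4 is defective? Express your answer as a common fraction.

480/1001

One ordering (defective drawn first) has probability 4/14 × 10/13 × 9/12 × 8/11 = 2880/24024 = 120/1001.
There are C(4,1) = 4 such orderings, each equally likely, so P = 4 × 120/1001 = 480/1001.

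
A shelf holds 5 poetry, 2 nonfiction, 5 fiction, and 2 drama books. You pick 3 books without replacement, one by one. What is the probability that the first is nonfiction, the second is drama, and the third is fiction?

5/546

Multiply the probability of each draw given the previous ones:
P = 2/14 × 2/13 × 5/12 = 20/2184 = 5/546.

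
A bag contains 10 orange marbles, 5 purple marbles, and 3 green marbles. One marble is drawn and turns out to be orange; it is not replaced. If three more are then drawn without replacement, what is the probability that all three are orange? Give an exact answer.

With the first marble removed, 9 orange remain out of 17.
P = 9/17 × 8/16 × 7/15 = 504/4080 = 21/170.

21/170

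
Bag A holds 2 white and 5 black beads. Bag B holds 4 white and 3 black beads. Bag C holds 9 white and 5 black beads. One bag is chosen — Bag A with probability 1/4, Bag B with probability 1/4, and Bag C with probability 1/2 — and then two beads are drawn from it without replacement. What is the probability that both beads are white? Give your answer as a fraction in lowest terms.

From Bag A: P(both white) = (2/7)(1/6) = 1/21.
From Bag B: P(both white) = (4/7)(3/6) = 2/7.
From Bag C: P(both white) = (9/14)(8/13) = 36/91.
Total probability = (1/4)(1/21) + (1/4)(2/7) + (1/2)(36/91) = 307/1092.

307/1092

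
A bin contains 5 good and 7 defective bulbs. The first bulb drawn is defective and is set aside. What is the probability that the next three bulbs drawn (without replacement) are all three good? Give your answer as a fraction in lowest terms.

2/33

After the first draw, 5 of the remaining 11 bulbs are good.
P = 5/11 × 4/10 × 3/9 = 60/990 = 2/33.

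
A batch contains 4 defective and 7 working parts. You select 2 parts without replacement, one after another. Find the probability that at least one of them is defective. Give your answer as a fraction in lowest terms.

34/55

P(no defective) = 7/11 × 6/10 = 42/110 = 21/55.
P(at least one) = 1 − 21/55 = 34/55.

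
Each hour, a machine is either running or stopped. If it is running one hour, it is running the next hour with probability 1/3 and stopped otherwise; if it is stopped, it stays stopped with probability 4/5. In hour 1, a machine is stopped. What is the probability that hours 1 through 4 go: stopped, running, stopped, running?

Hour 1 is given. For each transition, use the conditional probability from the current state:
P(running | stopped) = 1/5; P(stopped | running) = 2/3; P(running | stopped) = 1/5.
P = 1/5 × 2/3 × 1/5 = 2/75.

2/75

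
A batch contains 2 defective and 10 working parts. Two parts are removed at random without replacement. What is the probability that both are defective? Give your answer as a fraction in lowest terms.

1/66

P = 2/12 × 1/11 = 2/132 = 1/66.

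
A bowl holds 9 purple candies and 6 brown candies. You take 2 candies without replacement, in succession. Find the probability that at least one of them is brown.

P(no brown) = 9/15 × 8/14 = 72/210 = 12/35.
P(at least one) = 1 − 12/35 = 23/35.

23/35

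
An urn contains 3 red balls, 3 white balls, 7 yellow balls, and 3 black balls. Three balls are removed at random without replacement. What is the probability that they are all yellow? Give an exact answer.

P(all yellow) = 7/16 × 6/15 × 5/14 = 210/3360 = 1/16.

1/16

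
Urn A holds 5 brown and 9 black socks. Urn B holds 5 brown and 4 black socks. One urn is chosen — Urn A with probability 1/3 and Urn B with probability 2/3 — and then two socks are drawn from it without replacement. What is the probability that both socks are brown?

From Urn A: P(both brown) = (5/14)(4/13) = 10/91.
From Urn B: P(both brown) = (5/9)(4/8) = 5/18.
Total probability = (1/3)(10/91) + (2/3)(5/18) = 545/2457.

545/2457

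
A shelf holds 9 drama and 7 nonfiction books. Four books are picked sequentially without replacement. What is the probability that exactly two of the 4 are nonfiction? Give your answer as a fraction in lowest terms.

27/65

One ordering (nonfiction drawn first) has probability 7/16 × 6/15 × 9/14 × 8/13 = 3024/43680 = 9/130.
There are C(4,2) = 6 such orderings, each equally likely, so P = 6 × 9/130 = 27/65.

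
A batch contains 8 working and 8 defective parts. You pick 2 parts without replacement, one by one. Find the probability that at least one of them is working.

23/30

P(no working) = 8/16 × 7/15 = 56/240 = 7/30.
P(at least one) = 1 − 7/30 = 23/30.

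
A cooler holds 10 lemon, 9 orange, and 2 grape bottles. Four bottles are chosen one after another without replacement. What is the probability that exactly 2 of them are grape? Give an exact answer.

One ordering (grape drawn first) has probability 2/21 × 1/20 × 19/19 × 18/18 = 684/143640 = 1/210.
There are C(4,2) = 6 such orderings, each equally likely, so P = 6 × 1/210 = 1/35.

1/35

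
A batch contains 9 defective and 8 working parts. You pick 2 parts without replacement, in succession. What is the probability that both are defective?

P(all defective) = 9/17 × 8/16 = 72/272 = 9/34.

9/34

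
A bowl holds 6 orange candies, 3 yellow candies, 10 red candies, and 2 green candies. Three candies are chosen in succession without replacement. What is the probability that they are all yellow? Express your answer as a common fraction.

P(all yellow) = 3/21 × 2/20 × 1/19 = 6/7980 = 1/1330.

1/1330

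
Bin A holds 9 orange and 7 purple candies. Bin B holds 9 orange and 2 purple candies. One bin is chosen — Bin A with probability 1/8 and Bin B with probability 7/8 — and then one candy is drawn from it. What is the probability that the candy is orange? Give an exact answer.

1107/1408

From Bin A: P(orange) = 9/16.
From Bin B: P(orange) = 9/11.
Total probability = (1/8)(9/16) + (7/8)(9/11) = 1107/1408.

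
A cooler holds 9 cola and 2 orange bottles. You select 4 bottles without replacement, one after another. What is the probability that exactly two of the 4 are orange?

One ordering (orange drawn first) has probability 2/11 × 1/10 × 9/9 × 8/8 = 144/7920 = 1/55.
There are C(4,2) = 6 such orderings, each equally likely, so P = 6 × 1/55 = 6/55.

6/55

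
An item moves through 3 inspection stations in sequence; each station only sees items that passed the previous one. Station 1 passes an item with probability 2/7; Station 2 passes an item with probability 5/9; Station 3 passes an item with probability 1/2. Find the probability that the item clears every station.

5/63

Multiplying along the chain,
P = 2/7 × 5/9 × 1/2 = 10/126 = 5/63.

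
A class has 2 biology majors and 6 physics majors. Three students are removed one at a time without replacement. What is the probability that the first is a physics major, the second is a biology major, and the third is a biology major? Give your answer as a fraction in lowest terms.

Chain rule:
P = 6/8 × 2/7 × 1/6 = 12/336 = 1/28.

1/28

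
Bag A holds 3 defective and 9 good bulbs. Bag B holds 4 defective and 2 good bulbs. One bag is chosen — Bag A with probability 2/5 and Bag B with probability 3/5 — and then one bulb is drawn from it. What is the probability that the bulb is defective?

From Bag A: P(defective) = 3/12.
From Bag B: P(defective) = 4/6.
Total probability = (2/5)(3/12) + (3/5)(4/6) = 1/2.

1/2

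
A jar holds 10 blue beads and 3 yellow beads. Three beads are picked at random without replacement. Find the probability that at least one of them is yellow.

83/143

P(no yellow) = 10/13 × 9/12 × 8/11 = 720/1716 = 60/143.
P(at least one) = 1 − 60/143 = 83/143.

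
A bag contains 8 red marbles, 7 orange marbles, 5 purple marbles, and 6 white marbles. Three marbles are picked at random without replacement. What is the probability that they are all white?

1/130

P(all white) = 6/26 × 5/25 × 4/24 = 120/15600 = 1/130.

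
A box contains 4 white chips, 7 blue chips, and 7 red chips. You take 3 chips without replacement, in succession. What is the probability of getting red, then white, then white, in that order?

7/408

Chain rule:
P = 7/18 × 4/17 × 3/16 = 84/4896 = 7/408.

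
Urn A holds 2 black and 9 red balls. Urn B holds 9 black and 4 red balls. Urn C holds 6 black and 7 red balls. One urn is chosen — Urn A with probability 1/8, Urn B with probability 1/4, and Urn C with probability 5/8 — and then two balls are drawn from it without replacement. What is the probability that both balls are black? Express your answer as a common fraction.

From Urn A: P(both black) = (2/11)(1/10) = 1/55.
From Urn B: P(both black) = (9/13)(8/12) = 6/13.
From Urn C: P(both black) = (6/13)(5/12) = 5/26.
Total probability = (1/8)(1/55) + (1/4)(6/13) + (5/8)(5/26) = 2721/11440.

2721/11440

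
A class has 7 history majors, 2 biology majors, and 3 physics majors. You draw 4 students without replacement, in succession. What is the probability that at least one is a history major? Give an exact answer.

P(no history majors) = 5/12 × 4/11 × 3/10 × 2/9 = 120/11880 = 1/99.
P(at least one) = 1 − 1/99 = 98/99.

98/99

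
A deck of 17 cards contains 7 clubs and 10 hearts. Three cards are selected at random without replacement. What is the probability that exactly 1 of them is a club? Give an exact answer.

One ordering (a club drawn first) has probability 7/17 × 10/16 × 9/15 = 630/4080 = 21/136.
There are C(3,1) = 3 such orderings, each equally likely, so P = 3 × 21/136 = 63/136.

63/136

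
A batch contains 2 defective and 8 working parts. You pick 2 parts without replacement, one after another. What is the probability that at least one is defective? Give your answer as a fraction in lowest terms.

P(no defective) = 8/10 × 7/9 = 56/90 = 28/45.
P(at least one) = 1 − 28/45 = 17/45.

17/45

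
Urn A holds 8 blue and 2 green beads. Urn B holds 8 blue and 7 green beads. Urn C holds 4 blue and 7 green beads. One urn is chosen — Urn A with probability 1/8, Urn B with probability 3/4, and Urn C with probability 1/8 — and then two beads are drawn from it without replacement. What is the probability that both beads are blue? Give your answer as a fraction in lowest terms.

577/1980

From Urn A: P(both blue) = (8/10)(7/9) = 28/45.
From Urn B: P(both blue) = (8/15)(7/14) = 4/15.
From Urn C: P(both blue) = (4/11)(3/10) = 6/55.
Total probability = (1/8)(28/45) + (3/4)(4/15) + (1/8)(6/55) = 577/1980.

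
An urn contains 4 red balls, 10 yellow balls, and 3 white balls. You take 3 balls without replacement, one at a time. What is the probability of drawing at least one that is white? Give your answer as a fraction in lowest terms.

P(no white) = 14/17 × 13/16 × 12/15 = 2184/4080 = 91/170.
P(at least one) = 1 − 91/170 = 79/170.

79/170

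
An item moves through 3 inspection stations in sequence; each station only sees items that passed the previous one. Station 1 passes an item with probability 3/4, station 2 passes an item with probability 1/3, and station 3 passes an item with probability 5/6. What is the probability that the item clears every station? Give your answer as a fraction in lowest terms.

Multiplying along the chain,
P = 3/4 × 1/3 × 5/6 = 15/72 = 5/24.

5/24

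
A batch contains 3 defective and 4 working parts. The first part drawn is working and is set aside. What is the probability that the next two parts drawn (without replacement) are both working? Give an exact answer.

With the first part removed, 3 working remain out of 6.
P = 3/6 × 2/5 = 6/30 = 1/5.

1/5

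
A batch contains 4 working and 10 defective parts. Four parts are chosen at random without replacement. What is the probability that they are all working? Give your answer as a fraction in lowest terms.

P(all working) = 4/14 × 3/13 × 2/12 × 1/11 = 24/24024 = 1/1001.

1/1001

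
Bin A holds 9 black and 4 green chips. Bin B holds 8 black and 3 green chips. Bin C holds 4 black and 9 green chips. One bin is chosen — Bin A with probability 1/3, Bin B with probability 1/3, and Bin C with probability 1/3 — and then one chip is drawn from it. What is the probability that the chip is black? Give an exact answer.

From Bin A: P(black) = 9/13.
From Bin B: P(black) = 8/11.
From Bin C: P(black) = 4/13.
Total probability = (1/3)(9/13) + (1/3)(8/11) + (1/3)(4/13) = 19/33.

19/33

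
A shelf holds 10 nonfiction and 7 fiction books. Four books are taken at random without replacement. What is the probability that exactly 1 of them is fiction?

One ordering (fiction drawn first) has probability 7/17 × 10/16 × 9/15 × 8/14 = 5040/57120 = 3/34.
There are C(4,1) = 4 such orderings, each equally likely, so P = 4 × 3/34 = 6/17.

6/17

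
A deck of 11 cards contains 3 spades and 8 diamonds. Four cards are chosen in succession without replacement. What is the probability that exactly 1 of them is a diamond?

One ordering (a diamond drawn first) has probability 8/11 × 3/10 × 2/9 × 1/8 = 48/7920 = 1/165.
There are C(4,1) = 4 such orderings, each equally likely, so P = 4 × 1/165 = 4/165.

4/165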